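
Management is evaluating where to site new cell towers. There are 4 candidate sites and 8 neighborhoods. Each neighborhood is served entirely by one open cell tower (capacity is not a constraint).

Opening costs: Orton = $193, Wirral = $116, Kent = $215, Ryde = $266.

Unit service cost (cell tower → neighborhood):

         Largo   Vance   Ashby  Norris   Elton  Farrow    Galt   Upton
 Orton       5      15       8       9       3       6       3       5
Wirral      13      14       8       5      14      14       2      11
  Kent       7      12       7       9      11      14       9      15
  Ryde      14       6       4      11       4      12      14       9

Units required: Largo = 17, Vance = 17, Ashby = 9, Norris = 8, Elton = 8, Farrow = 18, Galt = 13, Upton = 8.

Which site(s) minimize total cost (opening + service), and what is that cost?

For any fixed open set, each neighborhood goes to its cheapest open site; total = fixed + service.
{Orton}: Largo→Orton 5·17=85, Vance→Orton 15·17=255, Ashby→Orton 8·9=72, Norris→Orton 9·8=72, Elton→Orton 3·8=24, Farrow→Orton 6·18=108, Galt→Orton 3·13=39, Upton→Orton 5·8=40. Service 695; fixed 193; total 888.
{Orton, Wirral}: service 633 + fixed 309 = 942
{Orton, Ryde}: service 506 + fixed 459 = 965
{Orton, Wirral, Kent, Ryde}: Largo→Orton 5·17=85, Vance→Ryde 6·17=102, Ashby→Ryde 4·9=36, Norris→Wirral 5·8=40, Elton→Orton 3·8=24, Farrow→Orton 6·18=108, Galt→Wirral 2·13=26, Upton→Orton 5·8=40. Service 461; fixed 790; total 1251.
No other subset beats 888.

Open Orton only; minimum total cost 888.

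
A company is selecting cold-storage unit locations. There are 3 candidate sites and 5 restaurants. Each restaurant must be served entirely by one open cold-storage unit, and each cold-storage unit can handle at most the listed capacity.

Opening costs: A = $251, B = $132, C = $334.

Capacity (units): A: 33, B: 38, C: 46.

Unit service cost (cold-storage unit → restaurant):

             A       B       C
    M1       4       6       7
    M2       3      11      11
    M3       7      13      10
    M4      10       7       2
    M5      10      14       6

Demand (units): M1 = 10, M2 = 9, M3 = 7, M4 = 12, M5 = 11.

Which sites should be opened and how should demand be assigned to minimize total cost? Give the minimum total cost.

Open {A, B}: M1→B 6·10=60, M2→A 3·9=27, M3→A 7·7=49, M4→B 7·12=84, M5→A 10·11=110.
Loads: A carries 27/33, B carries 22/38. Service 330; fixed 383; total 713.
Next best feasible plan costs 735.

Minimum total cost: 713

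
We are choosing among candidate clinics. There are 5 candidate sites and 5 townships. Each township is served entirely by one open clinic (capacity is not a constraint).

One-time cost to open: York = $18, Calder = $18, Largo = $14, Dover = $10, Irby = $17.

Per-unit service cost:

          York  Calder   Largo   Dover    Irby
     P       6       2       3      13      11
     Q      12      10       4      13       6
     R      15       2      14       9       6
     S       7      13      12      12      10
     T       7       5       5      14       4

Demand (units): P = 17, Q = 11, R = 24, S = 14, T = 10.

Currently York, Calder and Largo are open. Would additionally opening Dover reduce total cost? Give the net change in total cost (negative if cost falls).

Current service cost with {York, Calder, Largo}: 274.
Adding Dover: each township re-picks its cheapest; new service cost 274, saving 0.
Extra fixed cost: 10. Net change = 10 − 0 = 10.
(Totals: 324 → 334.)

No — net change +10 (cost rises by 10).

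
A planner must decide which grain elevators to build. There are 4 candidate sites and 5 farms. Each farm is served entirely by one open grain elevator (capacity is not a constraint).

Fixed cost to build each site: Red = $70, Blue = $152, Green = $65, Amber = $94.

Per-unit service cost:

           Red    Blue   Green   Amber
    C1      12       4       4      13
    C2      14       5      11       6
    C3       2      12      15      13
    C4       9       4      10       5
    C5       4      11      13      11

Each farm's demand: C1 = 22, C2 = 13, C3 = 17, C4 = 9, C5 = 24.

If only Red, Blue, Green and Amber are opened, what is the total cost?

Total cost: 700

Each farm is assigned to its cheapest site among the open ones.
{Red, Blue, Green, Amber}: C1→Blue 4·22=88, C2→Blue 5·13=65, C3→Red 2·17=34, C4→Blue 4·9=36, C5→Red 4·24=96. Service 319; fixed 381; total 700.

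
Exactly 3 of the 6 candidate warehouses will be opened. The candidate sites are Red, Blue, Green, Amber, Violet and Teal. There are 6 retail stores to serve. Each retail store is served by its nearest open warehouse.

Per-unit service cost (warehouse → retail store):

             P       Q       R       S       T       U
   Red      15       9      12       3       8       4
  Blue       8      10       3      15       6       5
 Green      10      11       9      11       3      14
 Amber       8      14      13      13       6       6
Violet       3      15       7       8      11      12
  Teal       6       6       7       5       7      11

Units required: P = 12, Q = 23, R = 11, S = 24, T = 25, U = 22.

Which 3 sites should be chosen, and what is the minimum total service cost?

With exactly 3 open, each retail store uses its cheapest among the chosen.
{Red, Green, Teal}: P→Teal 6·12=72, Q→Teal 6·23=138, R→Teal 7·11=77, S→Red 3·24=72, T→Green 3·25=75, U→Red 4·22=88. Service cost 522.
{Blue, Green, Teal}: service cost 548
{Red, Blue, Teal}: service cost 553
Among all 20 size-3 choices, {Red, Green, Teal} is lowest.

Choose Red, Green and Teal; total service cost 522.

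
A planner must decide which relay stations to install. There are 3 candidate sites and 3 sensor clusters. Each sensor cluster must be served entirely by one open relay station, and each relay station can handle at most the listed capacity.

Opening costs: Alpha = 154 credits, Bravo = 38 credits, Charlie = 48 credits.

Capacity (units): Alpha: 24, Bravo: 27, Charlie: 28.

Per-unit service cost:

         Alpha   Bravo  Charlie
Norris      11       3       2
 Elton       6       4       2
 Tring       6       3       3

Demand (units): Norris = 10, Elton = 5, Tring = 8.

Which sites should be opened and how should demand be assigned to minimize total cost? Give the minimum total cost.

Minimum total cost: 102

Open {Charlie}: Norris→Charlie 2·10=20, Elton→Charlie 2·5=10, Tring→Charlie 3·8=24.
Loads: Charlie carries 23/28. Service 54; fixed 48; total 102.
Next best feasible plan costs 112.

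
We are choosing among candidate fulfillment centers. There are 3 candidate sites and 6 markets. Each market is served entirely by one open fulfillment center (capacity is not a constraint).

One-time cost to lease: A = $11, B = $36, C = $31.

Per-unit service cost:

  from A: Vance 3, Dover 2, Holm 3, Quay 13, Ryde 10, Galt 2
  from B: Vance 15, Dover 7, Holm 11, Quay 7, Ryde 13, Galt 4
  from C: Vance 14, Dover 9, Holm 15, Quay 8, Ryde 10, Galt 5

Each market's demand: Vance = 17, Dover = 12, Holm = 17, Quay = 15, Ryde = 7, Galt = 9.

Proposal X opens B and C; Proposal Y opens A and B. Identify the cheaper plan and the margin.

Proposal Y is cheaper by 421.

Proposal X: {B, C}: Vance→C 14·17=238, Dover→B 7·12=84, Holm→B 11·17=187, Quay→B 7·15=105, Ryde→C 10·7=70, Galt→B 4·9=36. Service 720; fixed 67; total 787.
Proposal Y: {A, B}: Vance→A 3·17=51, Dover→A 2·12=24, Holm→A 3·17=51, Quay→B 7·15=105, Ryde→A 10·7=70, Galt→A 2·9=18. Service 319; fixed 47; total 366.
Difference: |787 − 366| = 421.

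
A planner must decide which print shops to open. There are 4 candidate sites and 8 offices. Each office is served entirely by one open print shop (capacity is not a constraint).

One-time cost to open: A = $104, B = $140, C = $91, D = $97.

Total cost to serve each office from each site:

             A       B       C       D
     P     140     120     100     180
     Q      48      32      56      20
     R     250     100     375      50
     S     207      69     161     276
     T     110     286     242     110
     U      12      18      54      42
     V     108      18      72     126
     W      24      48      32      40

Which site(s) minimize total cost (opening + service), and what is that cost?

For any fixed open set, each office goes to its cheapest open site; total = fixed + service.
{B, D}: P→B 120, Q→D 20, R→D 50, S→B 69, T→D 110, U→B 18, V→B 18, W→D 40. Service 445; fixed 237; total 682.
{A, B}: service 485 + fixed 244 = 729
{B, C, D}: P→C 100, Q→D 20, R→D 50, S→B 69, T→D 110, U→B 18, V→B 18, W→C 32. Service 417; fixed 328; total 745.
{A, B, C, D}: service 403 + fixed 432 = 835
(All 15 nonempty subsets were checked; B and D is lowest.)

Open B and D; minimum total cost 682.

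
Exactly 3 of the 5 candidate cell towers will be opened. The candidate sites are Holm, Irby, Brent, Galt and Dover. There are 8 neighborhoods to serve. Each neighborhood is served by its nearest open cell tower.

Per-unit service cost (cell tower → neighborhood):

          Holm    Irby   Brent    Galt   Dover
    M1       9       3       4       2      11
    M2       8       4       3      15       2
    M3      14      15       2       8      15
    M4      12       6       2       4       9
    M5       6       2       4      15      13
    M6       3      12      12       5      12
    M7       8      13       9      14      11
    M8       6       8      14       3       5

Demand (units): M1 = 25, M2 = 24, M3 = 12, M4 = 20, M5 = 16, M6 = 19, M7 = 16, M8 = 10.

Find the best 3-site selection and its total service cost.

With exactly 3 open, each neighborhood uses its cheapest among the chosen.
{Holm, Brent, Galt}: M1→Galt 2·25=50, M2→Brent 3·24=72, M3→Brent 2·12=24, M4→Brent 2·20=40, M5→Brent 4·16=64, M6→Holm 3·19=57, M7→Holm 8·16=128, M8→Galt 3·10=30. Service cost 465.
{Irby, Brent, Galt}: service cost 487
{Holm, Irby, Brent}: service cost 488
Among all 10 size-3 choices, {Holm, Brent, Galt} is lowest.

Choose Holm, Brent and Galt; total service cost 465.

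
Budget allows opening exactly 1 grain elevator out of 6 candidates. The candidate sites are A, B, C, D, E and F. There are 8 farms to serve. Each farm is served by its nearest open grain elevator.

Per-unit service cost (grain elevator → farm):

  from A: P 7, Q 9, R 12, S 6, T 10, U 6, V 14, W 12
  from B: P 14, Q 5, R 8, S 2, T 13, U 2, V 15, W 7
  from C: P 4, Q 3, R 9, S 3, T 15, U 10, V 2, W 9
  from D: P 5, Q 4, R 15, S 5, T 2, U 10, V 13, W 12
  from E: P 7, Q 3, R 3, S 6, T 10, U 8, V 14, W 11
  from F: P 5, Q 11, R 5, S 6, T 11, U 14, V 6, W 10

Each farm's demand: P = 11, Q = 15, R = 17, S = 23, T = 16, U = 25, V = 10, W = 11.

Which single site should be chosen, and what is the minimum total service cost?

With exactly 1 open, each farm uses its cheapest among the chosen.
{B}: P→B 14·11=154, Q→B 5·15=75, R→B 8·17=136, S→B 2·23=46, T→B 13·16=208, U→B 2·25=50, V→B 15·10=150, W→B 7·11=77. Service cost 896.
{C}: service cost 920
{E}: service cost 932
Among all 6 size-1 choices, {B} is lowest.

Choose B only; total service cost 896.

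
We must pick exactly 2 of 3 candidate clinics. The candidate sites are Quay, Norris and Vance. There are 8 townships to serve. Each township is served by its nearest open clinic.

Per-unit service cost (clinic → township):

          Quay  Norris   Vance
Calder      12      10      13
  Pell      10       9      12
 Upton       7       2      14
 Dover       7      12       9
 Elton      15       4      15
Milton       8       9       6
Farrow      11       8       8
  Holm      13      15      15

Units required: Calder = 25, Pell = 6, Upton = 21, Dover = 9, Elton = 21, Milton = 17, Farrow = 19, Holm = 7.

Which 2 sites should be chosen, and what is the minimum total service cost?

Choose Norris and Vance; total service cost 870.

With exactly 2 open, each township uses its cheapest among the chosen.
{Norris, Vance}: Calder→Norris 10·25=250, Pell→Norris 9·6=54, Upton→Norris 2·21=42, Dover→Vance 9·9=81, Elton→Norris 4·21=84, Milton→Vance 6·17=102, Farrow→Norris 8·19=152, Holm→Norris 15·7=105. Service cost 870.
{Quay, Norris}: service cost 872
{Quay, Vance}: service cost 1230
Among all 3 size-2 choices, {Norris, Vance} is lowest.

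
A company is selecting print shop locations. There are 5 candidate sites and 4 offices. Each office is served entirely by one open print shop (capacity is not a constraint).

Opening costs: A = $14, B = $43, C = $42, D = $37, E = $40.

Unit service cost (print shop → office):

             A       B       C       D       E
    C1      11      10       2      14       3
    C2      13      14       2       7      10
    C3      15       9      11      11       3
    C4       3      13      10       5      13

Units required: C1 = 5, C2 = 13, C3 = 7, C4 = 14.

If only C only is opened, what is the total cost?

Total cost: 295

Each office is assigned to its cheapest site among the open ones.
{C}: C1→C 2·5=10, C2→C 2·13=26, C3→C 11·7=77, C4→C 10·14=140. Service 253; fixed 42; total 295.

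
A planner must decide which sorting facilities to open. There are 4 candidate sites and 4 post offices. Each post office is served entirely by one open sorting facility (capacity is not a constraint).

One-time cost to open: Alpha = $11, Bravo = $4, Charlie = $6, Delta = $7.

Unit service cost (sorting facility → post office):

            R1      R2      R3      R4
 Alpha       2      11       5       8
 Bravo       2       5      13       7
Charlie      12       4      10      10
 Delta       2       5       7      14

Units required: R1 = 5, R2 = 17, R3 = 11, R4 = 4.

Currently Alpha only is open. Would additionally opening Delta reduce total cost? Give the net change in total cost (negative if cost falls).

Yes — net change −95 (cost falls by 95).

Current service cost with {Alpha}: 284.
Adding Delta: each post office re-picks its cheapest; new service cost 182, saving 102.
Extra fixed cost: 7. Net change = 7 − 102 = -95.
(Totals: 295 → 200.)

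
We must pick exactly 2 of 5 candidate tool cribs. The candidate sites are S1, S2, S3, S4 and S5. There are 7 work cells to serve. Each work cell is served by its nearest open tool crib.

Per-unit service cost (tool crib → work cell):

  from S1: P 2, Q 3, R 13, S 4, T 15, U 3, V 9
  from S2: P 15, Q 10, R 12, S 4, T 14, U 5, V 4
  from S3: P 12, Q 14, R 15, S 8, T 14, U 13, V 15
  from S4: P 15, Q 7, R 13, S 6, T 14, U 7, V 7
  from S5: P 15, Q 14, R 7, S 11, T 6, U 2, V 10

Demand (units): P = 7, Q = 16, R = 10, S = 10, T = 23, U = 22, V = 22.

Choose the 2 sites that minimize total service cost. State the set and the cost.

Choose S1 and S5; total service cost 552.

With exactly 2 open, each work cell uses its cheapest among the chosen.
{S1, S5}: P→S1 2·7=14, Q→S1 3·16=48, R→S5 7·10=70, S→S1 4·10=40, T→S5 6·23=138, U→S5 2·22=44, V→S1 9·22=198. Service cost 552.
{S2, S5}: service cost 645
{S4, S5}: service cost 683
Among all 10 size-2 choices, {S1, S5} is lowest.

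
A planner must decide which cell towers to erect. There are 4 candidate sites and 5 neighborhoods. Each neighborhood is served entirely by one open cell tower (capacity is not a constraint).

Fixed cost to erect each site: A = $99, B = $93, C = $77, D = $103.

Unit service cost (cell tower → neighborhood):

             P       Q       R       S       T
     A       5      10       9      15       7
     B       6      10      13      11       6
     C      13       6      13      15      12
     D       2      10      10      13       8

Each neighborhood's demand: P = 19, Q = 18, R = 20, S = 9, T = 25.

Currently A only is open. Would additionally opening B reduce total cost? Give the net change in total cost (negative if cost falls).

Current service cost with {A}: 765.
Adding B: each neighborhood re-picks its cheapest; new service cost 704, saving 61.
Extra fixed cost: 93. Net change = 93 − 61 = 32.
(Totals: 864 → 896.)

No — net change +32 (cost rises by 32).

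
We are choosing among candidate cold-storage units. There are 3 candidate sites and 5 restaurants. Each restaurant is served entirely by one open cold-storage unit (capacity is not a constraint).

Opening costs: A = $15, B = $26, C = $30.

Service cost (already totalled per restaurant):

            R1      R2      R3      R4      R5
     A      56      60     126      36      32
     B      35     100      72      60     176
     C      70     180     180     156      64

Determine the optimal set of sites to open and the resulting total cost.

Open A and B; minimum total cost 276.

For any fixed open set, each restaurant goes to its cheapest open site; total = fixed + service.
{A, B}: R1→B 35, R2→A 60, R3→B 72, R4→A 36, R5→A 32. Service 235; fixed 41; total 276.
{A, B, C}: R1→B 35, R2→A 60, R3→B 72, R4→A 36, R5→A 32. Service 235; fixed 71; total 306.
{A}: service 310 + fixed 15 = 325
No other subset beats 276.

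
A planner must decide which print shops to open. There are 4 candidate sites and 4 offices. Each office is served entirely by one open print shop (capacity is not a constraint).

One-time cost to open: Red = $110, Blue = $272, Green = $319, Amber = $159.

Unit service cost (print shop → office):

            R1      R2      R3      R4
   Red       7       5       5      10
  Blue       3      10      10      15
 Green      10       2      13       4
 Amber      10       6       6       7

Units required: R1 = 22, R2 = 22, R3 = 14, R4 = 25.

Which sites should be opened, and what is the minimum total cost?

For any fixed open set, each office goes to its cheapest open site; total = fixed + service.
{Red}: R1→Red 7·22=154, R2→Red 5·22=110, R3→Red 5·14=70, R4→Red 10·25=250. Service 584; fixed 110; total 694.
{Amber}: service 611 + fixed 159 = 770
{Red, Amber}: R1→Red 7·22=154, R2→Red 5·22=110, R3→Red 5·14=70, R4→Amber 7·25=175. Service 509; fixed 269; total 778.
{Red, Blue, Green, Amber}: R1→Blue 3·22=66, R2→Green 2·22=44, R3→Red 5·14=70, R4→Green 4·25=100. Service 280; fixed 860; total 1140.
No other subset beats 694.

Open Red only; minimum total cost 694.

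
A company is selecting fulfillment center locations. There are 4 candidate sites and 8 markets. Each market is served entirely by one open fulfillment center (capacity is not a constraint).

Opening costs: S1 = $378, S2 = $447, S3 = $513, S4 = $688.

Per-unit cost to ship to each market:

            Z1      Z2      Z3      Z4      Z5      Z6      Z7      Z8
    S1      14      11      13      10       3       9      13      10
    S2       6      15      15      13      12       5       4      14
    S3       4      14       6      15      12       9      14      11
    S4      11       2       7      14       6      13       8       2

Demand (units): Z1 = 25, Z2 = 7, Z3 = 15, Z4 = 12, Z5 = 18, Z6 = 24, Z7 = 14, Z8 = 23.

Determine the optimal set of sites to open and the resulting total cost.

Open S2 only; minimum total cost 1797.

For any fixed open set, each market goes to its cheapest open site; total = fixed + service.
{S2}: Z1→S2 6·25=150, Z2→S2 15·7=105, Z3→S2 15·15=225, Z4→S2 13·12=156, Z5→S2 12·18=216, Z6→S2 5·24=120, Z7→S2 4·14=56, Z8→S2 14·23=322. Service 1350; fixed 447; total 1797.
{S1}: service 1424 + fixed 378 = 1802
{S1, S2}: service 1002 + fixed 825 = 1827
{S1, S2, S3, S4}: service 600 + fixed 2026 = 2626
No other subset beats 1797.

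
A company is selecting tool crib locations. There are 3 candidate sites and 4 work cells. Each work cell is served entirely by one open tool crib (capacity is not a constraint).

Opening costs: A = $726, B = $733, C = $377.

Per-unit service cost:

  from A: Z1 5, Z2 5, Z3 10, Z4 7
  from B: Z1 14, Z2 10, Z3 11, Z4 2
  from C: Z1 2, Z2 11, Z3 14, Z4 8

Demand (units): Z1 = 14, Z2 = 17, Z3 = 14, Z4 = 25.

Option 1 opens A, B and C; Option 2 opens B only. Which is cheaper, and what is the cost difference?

Option 2 is cheaper by 836.

Option 1: {A, B, C}: Z1→C 2·14=28, Z2→A 5·17=85, Z3→A 10·14=140, Z4→B 2·25=50. Service 303; fixed 1836; total 2139.
Option 2: {B}: Z1→B 14·14=196, Z2→B 10·17=170, Z3→B 11·14=154, Z4→B 2·25=50. Service 570; fixed 733; total 1303.
Difference: |2139 − 1303| = 836.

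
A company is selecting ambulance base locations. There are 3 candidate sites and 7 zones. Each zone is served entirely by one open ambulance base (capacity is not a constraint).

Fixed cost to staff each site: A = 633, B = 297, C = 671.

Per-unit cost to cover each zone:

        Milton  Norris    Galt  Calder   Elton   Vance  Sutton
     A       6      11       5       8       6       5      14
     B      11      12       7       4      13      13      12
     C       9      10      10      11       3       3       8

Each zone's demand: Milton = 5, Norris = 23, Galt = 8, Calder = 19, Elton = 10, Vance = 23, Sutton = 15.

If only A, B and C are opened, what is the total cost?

Total cost: 2196

Each zone is assigned to its cheapest site among the open ones.
{A, B, C}: Milton→A 6·5=30, Norris→C 10·23=230, Galt→A 5·8=40, Calder→B 4·19=76, Elton→C 3·10=30, Vance→C 3·23=69, Sutton→C 8·15=120. Service 595; fixed 1601; total 2196.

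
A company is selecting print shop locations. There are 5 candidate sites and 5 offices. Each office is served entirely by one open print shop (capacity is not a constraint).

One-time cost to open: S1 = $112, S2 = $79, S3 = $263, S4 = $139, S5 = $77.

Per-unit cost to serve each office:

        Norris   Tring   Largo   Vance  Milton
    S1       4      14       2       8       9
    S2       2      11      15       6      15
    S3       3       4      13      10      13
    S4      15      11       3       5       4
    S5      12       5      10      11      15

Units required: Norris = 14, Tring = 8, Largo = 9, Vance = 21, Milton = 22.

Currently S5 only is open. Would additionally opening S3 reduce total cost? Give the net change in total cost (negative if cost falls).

Current service cost with {S5}: 859.
Adding S3: each office re-picks its cheapest; new service cost 660, saving 199.
Extra fixed cost: 263. Net change = 263 − 199 = 64.
(Totals: 936 → 1000.)

No — net change +64 (cost rises by 64).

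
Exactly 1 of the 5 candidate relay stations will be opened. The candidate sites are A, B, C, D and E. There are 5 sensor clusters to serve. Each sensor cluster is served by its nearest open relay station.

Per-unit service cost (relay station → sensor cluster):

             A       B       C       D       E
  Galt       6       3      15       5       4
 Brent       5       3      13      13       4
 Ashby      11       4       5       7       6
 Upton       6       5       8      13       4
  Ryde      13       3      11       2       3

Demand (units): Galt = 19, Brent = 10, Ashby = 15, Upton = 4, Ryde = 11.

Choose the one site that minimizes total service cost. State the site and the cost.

Choose B only; total service cost 200.

With exactly 1 open, each sensor cluster uses its cheapest among the chosen.
{B}: Galt→B 3·19=57, Brent→B 3·10=30, Ashby→B 4·15=60, Upton→B 5·4=20, Ryde→B 3·11=33. Service cost 200.
{E}: service cost 255
{D}: service cost 404
Among all 5 size-1 choices, {B} is lowest.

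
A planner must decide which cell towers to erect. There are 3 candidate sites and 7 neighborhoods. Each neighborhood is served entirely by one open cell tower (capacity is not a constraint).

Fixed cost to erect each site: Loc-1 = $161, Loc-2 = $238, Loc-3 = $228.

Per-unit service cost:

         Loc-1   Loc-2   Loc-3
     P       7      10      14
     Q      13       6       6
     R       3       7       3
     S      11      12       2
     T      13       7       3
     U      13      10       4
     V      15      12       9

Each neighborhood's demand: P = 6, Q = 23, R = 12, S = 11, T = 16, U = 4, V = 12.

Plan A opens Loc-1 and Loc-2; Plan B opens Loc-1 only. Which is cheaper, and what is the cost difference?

Plan A: {Loc-1, Loc-2}: P→Loc-1 7·6=42, Q→Loc-2 6·23=138, R→Loc-1 3·12=36, S→Loc-1 11·11=121, T→Loc-2 7·16=112, U→Loc-2 10·4=40, V→Loc-2 12·12=144. Service 633; fixed 399; total 1032.
Plan B: {Loc-1}: P→Loc-1 7·6=42, Q→Loc-1 13·23=299, R→Loc-1 3·12=36, S→Loc-1 11·11=121, T→Loc-1 13·16=208, U→Loc-1 13·4=52, V→Loc-1 15·12=180. Service 938; fixed 161; total 1099.
Difference: |1032 − 1099| = 67.

Plan A is cheaper by 67.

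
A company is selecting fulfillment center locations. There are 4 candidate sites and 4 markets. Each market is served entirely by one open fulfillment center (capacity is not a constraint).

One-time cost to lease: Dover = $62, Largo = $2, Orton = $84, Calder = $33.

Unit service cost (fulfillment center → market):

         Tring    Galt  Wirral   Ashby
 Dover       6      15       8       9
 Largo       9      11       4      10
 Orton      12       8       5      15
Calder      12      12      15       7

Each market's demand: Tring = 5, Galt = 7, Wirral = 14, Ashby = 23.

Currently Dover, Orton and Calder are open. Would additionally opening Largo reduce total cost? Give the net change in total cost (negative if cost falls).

Yes — net change −12 (cost falls by 12).

Current service cost with {Dover, Orton, Calder}: 317.
Adding Largo: each market re-picks its cheapest; new service cost 303, saving 14.
Extra fixed cost: 2. Net change = 2 − 14 = -12.
(Totals: 496 → 484.)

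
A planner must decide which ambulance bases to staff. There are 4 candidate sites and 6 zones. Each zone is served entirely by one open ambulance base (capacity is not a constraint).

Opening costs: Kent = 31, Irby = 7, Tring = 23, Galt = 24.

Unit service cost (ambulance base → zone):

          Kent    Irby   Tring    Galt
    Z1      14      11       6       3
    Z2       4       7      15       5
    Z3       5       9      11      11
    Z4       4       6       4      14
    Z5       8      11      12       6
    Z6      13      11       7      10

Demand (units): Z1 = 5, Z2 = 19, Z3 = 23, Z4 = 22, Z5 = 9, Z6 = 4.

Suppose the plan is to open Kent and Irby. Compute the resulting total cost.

Total cost: 488

Each zone is assigned to its cheapest site among the open ones.
{Kent, Irby}: Z1→Irby 11·5=55, Z2→Kent 4·19=76, Z3→Kent 5·23=115, Z4→Kent 4·22=88, Z5→Kent 8·9=72, Z6→Irby 11·4=44. Service 450; fixed 38; total 488.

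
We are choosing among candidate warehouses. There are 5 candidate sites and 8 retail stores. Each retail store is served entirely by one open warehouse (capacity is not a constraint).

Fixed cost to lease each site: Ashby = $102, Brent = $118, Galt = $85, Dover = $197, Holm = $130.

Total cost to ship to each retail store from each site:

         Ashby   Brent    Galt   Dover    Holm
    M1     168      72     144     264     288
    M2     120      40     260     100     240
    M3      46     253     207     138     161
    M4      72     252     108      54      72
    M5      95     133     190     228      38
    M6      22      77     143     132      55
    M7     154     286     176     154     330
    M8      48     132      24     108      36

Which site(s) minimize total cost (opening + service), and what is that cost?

For any fixed open set, each retail store goes to its cheapest open site; total = fixed + service.
{Ashby, Brent}: M1→Brent 72, M2→Brent 40, M3→Ashby 46, M4→Ashby 72, M5→Ashby 95, M6→Ashby 22, M7→Ashby 154, M8→Ashby 48. Service 549; fixed 220; total 769.
{Ashby}: service 725 + fixed 102 = 827
{Ashby, Brent, Galt}: service 525 + fixed 305 = 830
{Ashby, Brent, Galt, Dover, Holm}: M1→Brent 72, M2→Brent 40, M3→Ashby 46, M4→Dover 54, M5→Holm 38, M6→Ashby 22, M7→Ashby 154, M8→Galt 24. Service 450; fixed 632; total 1082.
No other subset beats 769.

Open Ashby and Brent; minimum total cost 769.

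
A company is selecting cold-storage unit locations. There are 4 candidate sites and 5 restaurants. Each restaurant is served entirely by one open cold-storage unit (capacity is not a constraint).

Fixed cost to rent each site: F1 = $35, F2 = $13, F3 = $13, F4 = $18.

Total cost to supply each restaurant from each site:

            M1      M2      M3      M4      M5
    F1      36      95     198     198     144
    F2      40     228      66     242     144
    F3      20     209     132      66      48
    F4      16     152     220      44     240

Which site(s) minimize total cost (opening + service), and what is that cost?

Open F1, F2, F3 and F4; minimum total cost 348.

For any fixed open set, each restaurant goes to its cheapest open site; total = fixed + service.
{F1, F2, F3, F4}: M1→F4 16, M2→F1 95, M3→F2 66, M4→F4 44, M5→F3 48. Service 269; fixed 79; total 348.
{F1, F2, F3}: service 295 + fixed 61 = 356
{F2, F3, F4}: M1→F4 16, M2→F4 152, M3→F2 66, M4→F4 44, M5→F3 48. Service 326; fixed 44; total 370.
{F2}: service 720 + fixed 13 = 733
No other subset beats 348.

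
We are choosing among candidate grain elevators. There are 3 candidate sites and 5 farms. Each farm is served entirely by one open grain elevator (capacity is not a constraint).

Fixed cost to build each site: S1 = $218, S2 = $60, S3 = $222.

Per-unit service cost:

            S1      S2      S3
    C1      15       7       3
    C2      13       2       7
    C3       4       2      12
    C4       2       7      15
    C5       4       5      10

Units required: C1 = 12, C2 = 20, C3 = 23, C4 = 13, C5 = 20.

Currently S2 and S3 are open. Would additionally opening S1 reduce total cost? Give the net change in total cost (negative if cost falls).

Current service cost with {S2, S3}: 313.
Adding S1: each farm re-picks its cheapest; new service cost 228, saving 85.
Extra fixed cost: 218. Net change = 218 − 85 = 133.
(Totals: 595 → 728.)

No — net change +133 (cost rises by 133).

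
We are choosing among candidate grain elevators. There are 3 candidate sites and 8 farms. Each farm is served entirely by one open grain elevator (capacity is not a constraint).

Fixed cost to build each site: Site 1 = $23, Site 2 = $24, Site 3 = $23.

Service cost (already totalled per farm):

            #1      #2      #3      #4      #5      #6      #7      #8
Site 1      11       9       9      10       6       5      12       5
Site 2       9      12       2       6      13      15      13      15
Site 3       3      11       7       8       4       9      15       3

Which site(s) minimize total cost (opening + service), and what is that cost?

Open Site 3 only; minimum total cost 83.

For any fixed open set, each farm goes to its cheapest open site; total = fixed + service.
{Site 3}: #1→Site 3 3, #2→Site 3 11, #3→Site 3 7, #4→Site 3 8, #5→Site 3 4, #6→Site 3 9, #7→Site 3 15, #8→Site 3 3. Service 60; fixed 23; total 83.
{Site 1}: #1→Site 1 11, #2→Site 1 9, #3→Site 1 9, #4→Site 1 10, #5→Site 1 6, #6→Site 1 5, #7→Site 1 12, #8→Site 1 5. Service 67; fixed 23; total 90.
{Site 1, Site 3}: service 51 + fixed 46 = 97
{Site 1, Site 2, Site 3}: service 44 + fixed 70 = 114
No other subset beats 83.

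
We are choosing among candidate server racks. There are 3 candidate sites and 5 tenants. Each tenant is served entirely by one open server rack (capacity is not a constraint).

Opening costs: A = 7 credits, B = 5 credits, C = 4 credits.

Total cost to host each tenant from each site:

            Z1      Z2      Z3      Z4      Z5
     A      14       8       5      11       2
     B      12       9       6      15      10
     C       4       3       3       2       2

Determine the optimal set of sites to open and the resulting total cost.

Open C only; minimum total cost 18.

For any fixed open set, each tenant goes to its cheapest open site; total = fixed + service.
{C}: Z1→C 4, Z2→C 3, Z3→C 3, Z4→C 2, Z5→C 2. Service 14; fixed 4; total 18.
{B, C}: service 14 + fixed 9 = 23
{A, C}: service 14 + fixed 11 = 25
{A, B, C}: Z1→C 4, Z2→C 3, Z3→C 3, Z4→C 2, Z5→A 2. Service 14; fixed 16; total 30.
No other subset beats 18.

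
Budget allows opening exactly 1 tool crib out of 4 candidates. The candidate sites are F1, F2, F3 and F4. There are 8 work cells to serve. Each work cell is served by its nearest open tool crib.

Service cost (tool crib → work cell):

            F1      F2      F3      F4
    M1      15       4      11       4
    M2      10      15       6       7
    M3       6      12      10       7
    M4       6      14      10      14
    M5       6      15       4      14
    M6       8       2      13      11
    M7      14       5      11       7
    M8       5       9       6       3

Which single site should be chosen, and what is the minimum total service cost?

With exactly 1 open, each work cell uses its cheapest among the chosen.
{F4}: M1→F4 4, M2→F4 7, M3→F4 7, M4→F4 14, M5→F4 14, M6→F4 11, M7→F4 7, M8→F4 3. Service cost 67.
{F1}: service cost 70
{F3}: service cost 71
Among all 4 size-1 choices, {F4} is lowest.

Choose F4 only; total service cost 67.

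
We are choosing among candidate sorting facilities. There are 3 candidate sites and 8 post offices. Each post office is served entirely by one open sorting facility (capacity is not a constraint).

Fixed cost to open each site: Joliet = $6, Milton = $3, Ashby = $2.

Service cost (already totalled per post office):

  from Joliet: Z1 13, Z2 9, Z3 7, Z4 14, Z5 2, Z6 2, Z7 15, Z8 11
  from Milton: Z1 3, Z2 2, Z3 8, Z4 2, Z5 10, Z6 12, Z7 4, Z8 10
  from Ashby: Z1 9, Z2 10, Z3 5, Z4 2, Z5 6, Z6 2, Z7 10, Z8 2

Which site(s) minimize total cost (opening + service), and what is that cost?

Open Milton and Ashby; minimum total cost 31.

For any fixed open set, each post office goes to its cheapest open site; total = fixed + service.
{Milton, Ashby}: Z1→Milton 3, Z2→Milton 2, Z3→Ashby 5, Z4→Milton 2, Z5→Ashby 6, Z6→Ashby 2, Z7→Milton 4, Z8→Ashby 2. Service 26; fixed 5; total 31.
{Joliet, Milton, Ashby}: service 22 + fixed 11 = 33
{Joliet, Milton}: service 32 + fixed 9 = 41
{Ashby}: service 46 + fixed 2 = 48
(All 7 nonempty subsets were checked; Milton and Ashby is lowest.)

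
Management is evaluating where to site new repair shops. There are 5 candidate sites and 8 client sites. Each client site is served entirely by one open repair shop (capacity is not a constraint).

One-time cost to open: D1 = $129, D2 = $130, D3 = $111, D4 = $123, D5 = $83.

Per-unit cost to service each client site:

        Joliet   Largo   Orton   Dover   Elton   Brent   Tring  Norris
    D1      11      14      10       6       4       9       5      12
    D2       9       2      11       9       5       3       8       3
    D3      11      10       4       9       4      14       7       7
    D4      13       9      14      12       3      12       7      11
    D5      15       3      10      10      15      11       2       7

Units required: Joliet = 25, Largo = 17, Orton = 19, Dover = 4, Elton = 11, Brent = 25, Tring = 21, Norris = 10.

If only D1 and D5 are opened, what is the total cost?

Each client site is assigned to its cheapest site among the open ones.
{D1, D5}: Joliet→D1 11·25=275, Largo→D5 3·17=51, Orton→D1 10·19=190, Dover→D1 6·4=24, Elton→D1 4·11=44, Brent→D1 9·25=225, Tring→D5 2·21=42, Norris→D5 7·10=70. Service 921; fixed 212; total 1133.

Total cost: 1133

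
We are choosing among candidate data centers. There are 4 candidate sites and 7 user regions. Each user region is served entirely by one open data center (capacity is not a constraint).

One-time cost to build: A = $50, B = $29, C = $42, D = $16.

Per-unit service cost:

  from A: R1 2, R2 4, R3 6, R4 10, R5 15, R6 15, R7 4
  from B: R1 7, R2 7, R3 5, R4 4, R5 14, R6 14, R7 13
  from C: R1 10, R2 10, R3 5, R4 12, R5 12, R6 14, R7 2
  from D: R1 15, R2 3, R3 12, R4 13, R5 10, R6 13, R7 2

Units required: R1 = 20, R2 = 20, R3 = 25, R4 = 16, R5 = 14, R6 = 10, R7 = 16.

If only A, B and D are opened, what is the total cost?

Each user region is assigned to its cheapest site among the open ones.
{A, B, D}: R1→A 2·20=40, R2→D 3·20=60, R3→B 5·25=125, R4→B 4·16=64, R5→D 10·14=140, R6→D 13·10=130, R7→D 2·16=32. Service 591; fixed 95; total 686.

Total cost: 686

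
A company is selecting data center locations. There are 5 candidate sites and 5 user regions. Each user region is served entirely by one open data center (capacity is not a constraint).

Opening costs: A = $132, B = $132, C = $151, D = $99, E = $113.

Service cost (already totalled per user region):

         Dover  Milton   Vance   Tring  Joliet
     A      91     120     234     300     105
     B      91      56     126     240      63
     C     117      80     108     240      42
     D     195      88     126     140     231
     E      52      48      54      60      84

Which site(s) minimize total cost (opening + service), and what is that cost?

For any fixed open set, each user region goes to its cheapest open site; total = fixed + service.
{E}: Dover→E 52, Milton→E 48, Vance→E 54, Tring→E 60, Joliet→E 84. Service 298; fixed 113; total 411.
{D, E}: service 298 + fixed 212 = 510
{C, E}: service 256 + fixed 264 = 520
{A, B, C, D, E}: service 256 + fixed 627 = 883
No other subset beats 411.

Open E only; minimum total cost 411.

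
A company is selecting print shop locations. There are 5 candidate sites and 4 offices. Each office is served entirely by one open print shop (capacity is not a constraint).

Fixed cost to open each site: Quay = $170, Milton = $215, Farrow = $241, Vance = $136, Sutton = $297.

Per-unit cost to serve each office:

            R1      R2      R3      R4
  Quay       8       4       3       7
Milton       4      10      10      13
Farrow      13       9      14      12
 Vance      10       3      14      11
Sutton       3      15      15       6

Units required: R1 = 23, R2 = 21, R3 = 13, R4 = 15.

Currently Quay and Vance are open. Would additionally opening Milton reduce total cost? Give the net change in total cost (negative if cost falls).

No — net change +123 (cost rises by 123).

Current service cost with {Quay, Vance}: 391.
Adding Milton: each office re-picks its cheapest; new service cost 299, saving 92.
Extra fixed cost: 215. Net change = 215 − 92 = 123.
(Totals: 697 → 820.)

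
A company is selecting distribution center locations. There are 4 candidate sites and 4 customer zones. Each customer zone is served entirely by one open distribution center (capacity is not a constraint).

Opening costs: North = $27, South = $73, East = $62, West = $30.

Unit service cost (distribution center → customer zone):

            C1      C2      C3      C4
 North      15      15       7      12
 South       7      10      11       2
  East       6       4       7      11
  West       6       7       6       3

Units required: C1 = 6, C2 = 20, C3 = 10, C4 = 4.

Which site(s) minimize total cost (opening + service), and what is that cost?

Open West only; minimum total cost 278.

For any fixed open set, each customer zone goes to its cheapest open site; total = fixed + service.
{West}: C1→West 6·6=36, C2→West 7·20=140, C3→West 6·10=60, C4→West 3·4=12. Service 248; fixed 30; total 278.
{East, West}: service 188 + fixed 92 = 280
{East}: service 230 + fixed 62 = 292
{North, South, East, West}: C1→East 6·6=36, C2→East 4·20=80, C3→West 6·10=60, C4→South 2·4=8. Service 184; fixed 192; total 376.
No other subset beats 278.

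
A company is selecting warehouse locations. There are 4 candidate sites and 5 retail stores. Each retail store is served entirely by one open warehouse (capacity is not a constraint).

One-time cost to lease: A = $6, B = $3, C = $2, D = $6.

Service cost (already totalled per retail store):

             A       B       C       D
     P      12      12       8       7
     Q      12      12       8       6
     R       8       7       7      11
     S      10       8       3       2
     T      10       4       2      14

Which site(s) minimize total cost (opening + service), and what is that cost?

Open C only; minimum total cost 30.

For any fixed open set, each retail store goes to its cheapest open site; total = fixed + service.
{C}: P→C 8, Q→C 8, R→C 7, S→C 3, T→C 2. Service 28; fixed 2; total 30.
{C, D}: service 24 + fixed 8 = 32
{B, C}: service 28 + fixed 5 = 33
{A, B, C, D}: service 24 + fixed 17 = 41
No other subset beats 30.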